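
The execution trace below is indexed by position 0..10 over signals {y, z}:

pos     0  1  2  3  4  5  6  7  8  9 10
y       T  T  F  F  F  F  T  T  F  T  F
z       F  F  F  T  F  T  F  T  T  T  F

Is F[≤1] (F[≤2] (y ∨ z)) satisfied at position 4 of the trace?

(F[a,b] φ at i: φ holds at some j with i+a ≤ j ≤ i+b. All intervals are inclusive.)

True

Check F[≤2] (y ∨ z) at each j in [4,5]:
  j=4: holds (witness at 5)
  j=5: holds (witness at 5)
Found at j=4 → formula holds.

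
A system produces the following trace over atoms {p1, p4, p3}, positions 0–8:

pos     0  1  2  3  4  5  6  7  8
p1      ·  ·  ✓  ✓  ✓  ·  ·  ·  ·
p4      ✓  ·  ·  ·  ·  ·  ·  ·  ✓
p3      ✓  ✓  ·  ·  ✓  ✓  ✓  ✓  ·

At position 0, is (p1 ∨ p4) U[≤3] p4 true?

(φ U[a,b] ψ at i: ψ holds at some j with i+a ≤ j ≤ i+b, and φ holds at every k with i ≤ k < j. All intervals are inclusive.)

Holds

Need some j in [0,3] with p4, and (p1 ∨ p4) at every k in [0,j-1].
  j=0: p4 holds; no prefix to check → satisfied.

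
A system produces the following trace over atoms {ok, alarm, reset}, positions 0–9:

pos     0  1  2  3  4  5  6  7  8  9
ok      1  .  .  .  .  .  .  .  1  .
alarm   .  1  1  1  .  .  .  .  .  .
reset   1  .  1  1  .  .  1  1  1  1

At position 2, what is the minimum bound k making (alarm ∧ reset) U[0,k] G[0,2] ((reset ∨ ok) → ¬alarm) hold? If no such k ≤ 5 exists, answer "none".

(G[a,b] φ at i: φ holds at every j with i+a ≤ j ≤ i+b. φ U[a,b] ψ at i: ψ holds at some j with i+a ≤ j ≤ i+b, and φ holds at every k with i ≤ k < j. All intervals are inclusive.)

2

Need earliest j ≥ 2 with G[0,2] ((reset ∨ ok) → ¬alarm), and (alarm ∧ reset) at every k in [2,j-1].
  j=2: rhs fails.
  j=3: rhs fails.
  j=4: rhs holds; lhs holds on [2,3]. k = 2.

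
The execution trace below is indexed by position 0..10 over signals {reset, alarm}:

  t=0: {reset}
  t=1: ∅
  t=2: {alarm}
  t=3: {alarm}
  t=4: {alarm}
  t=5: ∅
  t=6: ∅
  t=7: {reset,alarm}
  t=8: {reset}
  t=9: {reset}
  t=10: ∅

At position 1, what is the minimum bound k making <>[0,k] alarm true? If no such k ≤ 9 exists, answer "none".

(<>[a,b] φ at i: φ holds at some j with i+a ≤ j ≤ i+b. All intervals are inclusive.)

Scan j = 1,2,… for alarm:
  j=1: fails
  j=2: holds
First hit at j=2, so smallest k = 2-1 = 1.

1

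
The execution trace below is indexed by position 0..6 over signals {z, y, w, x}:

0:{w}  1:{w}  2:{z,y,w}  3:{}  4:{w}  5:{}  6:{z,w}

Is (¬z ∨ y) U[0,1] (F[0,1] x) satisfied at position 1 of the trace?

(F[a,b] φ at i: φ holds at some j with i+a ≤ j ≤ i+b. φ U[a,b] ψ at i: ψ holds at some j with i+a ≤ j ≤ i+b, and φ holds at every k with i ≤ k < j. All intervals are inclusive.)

Does not hold

Need some j in [1,2] with F[0,1] x, and (¬z ∨ y) at every k in [1,j-1].
  j=1: F[0,1] x — fails (none in [1,2]).
  j=2: F[0,1] x — fails (none in [2,3]).
No j in the window works → until fails.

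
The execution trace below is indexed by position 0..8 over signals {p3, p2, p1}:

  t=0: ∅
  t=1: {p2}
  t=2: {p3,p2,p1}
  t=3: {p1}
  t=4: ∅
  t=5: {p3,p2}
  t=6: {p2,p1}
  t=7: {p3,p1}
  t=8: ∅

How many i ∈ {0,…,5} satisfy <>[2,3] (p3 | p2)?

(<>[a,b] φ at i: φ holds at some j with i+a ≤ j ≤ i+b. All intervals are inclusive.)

5

Evaluate at each i in [0,5]:
  i=0: ✓ (witness j=2)
  i=1: ✗ (none in [3,4])
  i=2: ✓ (witness j=5)
  i=3: ✓ (witness j=5)
  i=4: ✓ (witness j=6)
  i=5: ✓ (witness j=7)
Positions where it holds: {0, 2, 3, 4, 5} → 5.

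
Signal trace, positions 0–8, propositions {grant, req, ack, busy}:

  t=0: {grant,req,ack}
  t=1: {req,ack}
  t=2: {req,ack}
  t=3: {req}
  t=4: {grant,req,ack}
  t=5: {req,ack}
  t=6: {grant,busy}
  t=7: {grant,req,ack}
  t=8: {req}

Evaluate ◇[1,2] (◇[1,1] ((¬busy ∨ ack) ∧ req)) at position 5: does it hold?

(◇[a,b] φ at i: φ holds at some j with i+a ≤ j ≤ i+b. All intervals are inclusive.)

Check ◇[1,1] ((¬busy ∨ ack) ∧ req) at each j in [6,7]:
  j=6: holds (witness at 7)
  j=7: holds (witness at 8)
Found at j=6 → formula holds.

Yes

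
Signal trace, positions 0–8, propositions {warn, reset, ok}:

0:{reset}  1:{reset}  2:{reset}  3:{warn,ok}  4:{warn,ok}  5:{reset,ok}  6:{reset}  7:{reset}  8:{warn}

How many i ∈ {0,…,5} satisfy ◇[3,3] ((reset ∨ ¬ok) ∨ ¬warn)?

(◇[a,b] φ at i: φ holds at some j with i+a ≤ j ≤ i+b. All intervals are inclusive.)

Evaluate at each i in [0,5]:
  i=0: ✗ (none in [3,3])
  i=1: ✗ (none in [4,4])
  i=2: ✓ (witness j=5)
  i=3: ✓ (witness j=6)
  i=4: ✓ (witness j=7)
  i=5: ✓ (witness j=8)
Positions where it holds: {2, 3, 4, 5} → 4.

4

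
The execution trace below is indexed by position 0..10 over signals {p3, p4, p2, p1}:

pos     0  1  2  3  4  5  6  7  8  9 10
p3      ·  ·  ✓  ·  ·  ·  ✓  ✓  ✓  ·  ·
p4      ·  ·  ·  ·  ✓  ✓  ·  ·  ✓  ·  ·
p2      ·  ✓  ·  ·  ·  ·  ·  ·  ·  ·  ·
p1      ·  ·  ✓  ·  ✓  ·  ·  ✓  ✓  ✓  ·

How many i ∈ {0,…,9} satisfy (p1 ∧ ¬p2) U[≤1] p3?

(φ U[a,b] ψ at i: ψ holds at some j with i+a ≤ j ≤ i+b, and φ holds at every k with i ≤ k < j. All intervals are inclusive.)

Evaluate at each i in [0,9]:
  i=0: ✗ (no rhs in [0,1])
  i=1: ✗ (lhs fails at k=1 before rhs at j=2)
  i=2: ✓ (rhs at j=2)
  i=3: ✗ (no rhs in [3,4])
  i=4: ✗ (no rhs in [4,5])
  i=5: ✗ (lhs fails at k=5 before rhs at j=6)
  i=6: ✓ (rhs at j=6)
  i=7: ✓ (rhs at j=7)
  i=8: ✓ (rhs at j=8)
  i=9: ✗ (no rhs in [9,10])
Positions where it holds: {2, 6, 7, 8} → 4.

4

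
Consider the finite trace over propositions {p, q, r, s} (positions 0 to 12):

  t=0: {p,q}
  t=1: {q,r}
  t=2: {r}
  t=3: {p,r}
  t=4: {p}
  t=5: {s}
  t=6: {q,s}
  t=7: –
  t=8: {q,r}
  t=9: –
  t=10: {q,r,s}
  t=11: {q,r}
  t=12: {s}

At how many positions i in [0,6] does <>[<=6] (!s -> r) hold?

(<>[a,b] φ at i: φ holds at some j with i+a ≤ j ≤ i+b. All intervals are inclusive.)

Evaluate at each i in [0,6]:
  i=0: ✓ (witness j=1)
  i=1: ✓ (witness j=1)
  i=2: ✓ (witness j=2)
  i=3: ✓ (witness j=3)
  i=4: ✓ (witness j=5)
  i=5: ✓ (witness j=5)
  i=6: ✓ (witness j=6)
Positions where it holds: {0, 1, 2, 3, 4, 5, 6} → 7.

7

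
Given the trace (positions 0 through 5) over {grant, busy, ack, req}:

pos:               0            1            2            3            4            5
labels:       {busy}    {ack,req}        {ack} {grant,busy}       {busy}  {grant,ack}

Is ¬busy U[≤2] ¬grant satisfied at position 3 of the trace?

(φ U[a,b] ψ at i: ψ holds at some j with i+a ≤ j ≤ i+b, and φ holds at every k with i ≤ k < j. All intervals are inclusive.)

No

Need some j in [3,5] with ¬grant, and ¬busy at every k in [3,j-1].
  j=3: ¬grant false.
  j=4: ¬grant holds, but ¬busy fails at k=3 → not this j.
  j=5: ¬grant false.
No j in the window works → until fails.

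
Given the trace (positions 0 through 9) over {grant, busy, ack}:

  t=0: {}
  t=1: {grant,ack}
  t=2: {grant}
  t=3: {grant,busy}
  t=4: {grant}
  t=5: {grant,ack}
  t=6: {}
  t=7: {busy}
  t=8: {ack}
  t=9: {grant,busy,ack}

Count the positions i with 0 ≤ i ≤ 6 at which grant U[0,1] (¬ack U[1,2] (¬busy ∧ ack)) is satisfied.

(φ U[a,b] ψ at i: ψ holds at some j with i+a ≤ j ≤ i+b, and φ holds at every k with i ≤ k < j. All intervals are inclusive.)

6

Evaluate at each i in [0,6]:
  i=0: ✓ (rhs at j=0)
  i=1: ✗ (no rhs in [1,2])
  i=2: ✓ (rhs at j=3; lhs holds on [2,2])
  i=3: ✓ (rhs at j=3)
  i=4: ✓ (rhs at j=4)
  i=5: ✓ (rhs at j=6; lhs holds on [5,5])
  i=6: ✓ (rhs at j=6)
Positions where it holds: {0, 2, 3, 4, 5, 6} → 6.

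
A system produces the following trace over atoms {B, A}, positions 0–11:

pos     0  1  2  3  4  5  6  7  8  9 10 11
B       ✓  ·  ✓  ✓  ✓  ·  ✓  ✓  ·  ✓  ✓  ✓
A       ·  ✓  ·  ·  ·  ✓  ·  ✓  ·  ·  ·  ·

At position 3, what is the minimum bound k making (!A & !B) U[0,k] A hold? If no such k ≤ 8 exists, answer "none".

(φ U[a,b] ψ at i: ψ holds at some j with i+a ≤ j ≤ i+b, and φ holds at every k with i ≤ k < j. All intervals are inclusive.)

Need earliest j ≥ 3 with A, and (!A & !B) at every k in [3,j-1].
  j=3: rhs fails.
  j=4: rhs fails.
  j=5: rhs holds but lhs fails at k=3.
  j=6: rhs fails.
  j=7: rhs holds but lhs fails at k=3.
  j=8: rhs fails.
  j=9: rhs fails.
  j=10: rhs fails.
  j=11: rhs fails.
No witness within the range → none.

none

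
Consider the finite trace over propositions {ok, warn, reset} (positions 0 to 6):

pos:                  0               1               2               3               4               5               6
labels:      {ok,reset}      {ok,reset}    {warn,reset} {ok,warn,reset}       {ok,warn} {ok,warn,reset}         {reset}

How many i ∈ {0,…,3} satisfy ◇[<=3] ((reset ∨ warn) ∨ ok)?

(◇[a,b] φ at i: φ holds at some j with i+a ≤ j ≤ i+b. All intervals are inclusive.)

Evaluate at each i in [0,3]:
  i=0: ✓ (witness j=0)
  i=1: ✓ (witness j=1)
  i=2: ✓ (witness j=2)
  i=3: ✓ (witness j=3)
Positions where it holds: {0, 1, 2, 3} → 4.

4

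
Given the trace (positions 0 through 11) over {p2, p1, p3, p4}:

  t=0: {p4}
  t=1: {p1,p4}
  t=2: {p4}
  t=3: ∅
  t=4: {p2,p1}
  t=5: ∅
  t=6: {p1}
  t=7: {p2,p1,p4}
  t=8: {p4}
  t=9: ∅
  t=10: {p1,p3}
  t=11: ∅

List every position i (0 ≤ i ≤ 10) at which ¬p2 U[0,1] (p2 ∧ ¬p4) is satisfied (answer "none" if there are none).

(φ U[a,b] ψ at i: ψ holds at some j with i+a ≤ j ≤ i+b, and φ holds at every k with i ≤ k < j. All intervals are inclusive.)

Evaluate at each i in [0,10]:
  i=0: ✗ (no rhs in [0,1])
  i=1: ✗ (no rhs in [1,2])
  i=2: ✗ (no rhs in [2,3])
  i=3: ✓ (rhs at j=4; lhs holds on [3,3])
  i=4: ✓ (rhs at j=4)
  i=5: ✗ (no rhs in [5,6])
  i=6: ✗ (no rhs in [6,7])
  i=7: ✗ (no rhs in [7,8])
  i=8: ✗ (no rhs in [8,9])
  i=9: ✗ (no rhs in [9,10])
  i=10: ✗ (no rhs in [10,11])

3, 4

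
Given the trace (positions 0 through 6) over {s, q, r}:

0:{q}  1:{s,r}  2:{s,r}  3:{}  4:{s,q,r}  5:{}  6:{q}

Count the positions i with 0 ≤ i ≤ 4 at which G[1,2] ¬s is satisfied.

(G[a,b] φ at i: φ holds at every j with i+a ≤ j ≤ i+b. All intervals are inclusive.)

Evaluate at each i in [0,4]:
  i=0: ✗ (fails at j=1)
  i=1: ✗ (fails at j=2)
  i=2: ✗ (fails at j=4)
  i=3: ✗ (fails at j=4)
  i=4: ✓ (all of [5,6])
Positions where it holds: {4} → 1.

1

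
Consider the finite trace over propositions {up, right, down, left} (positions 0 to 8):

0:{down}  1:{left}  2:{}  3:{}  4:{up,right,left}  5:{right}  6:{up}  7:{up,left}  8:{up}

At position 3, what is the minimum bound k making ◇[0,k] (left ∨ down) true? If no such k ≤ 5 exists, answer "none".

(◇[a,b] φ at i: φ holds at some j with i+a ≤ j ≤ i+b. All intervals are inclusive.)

1

Scan j = 3,4,… for (left ∨ down):
  j=3: fails
  j=4: holds
First hit at j=4, so smallest k = 4-3 = 1.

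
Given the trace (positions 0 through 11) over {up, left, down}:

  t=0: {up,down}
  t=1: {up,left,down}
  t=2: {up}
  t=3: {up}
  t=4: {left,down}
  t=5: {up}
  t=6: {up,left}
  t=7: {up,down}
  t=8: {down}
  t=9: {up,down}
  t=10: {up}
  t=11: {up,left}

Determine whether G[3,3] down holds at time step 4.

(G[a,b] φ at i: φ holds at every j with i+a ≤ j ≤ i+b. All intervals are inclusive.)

Yes

Check down at every j in [7,7]:
  j=7: true
All positions satisfy it → formula holds.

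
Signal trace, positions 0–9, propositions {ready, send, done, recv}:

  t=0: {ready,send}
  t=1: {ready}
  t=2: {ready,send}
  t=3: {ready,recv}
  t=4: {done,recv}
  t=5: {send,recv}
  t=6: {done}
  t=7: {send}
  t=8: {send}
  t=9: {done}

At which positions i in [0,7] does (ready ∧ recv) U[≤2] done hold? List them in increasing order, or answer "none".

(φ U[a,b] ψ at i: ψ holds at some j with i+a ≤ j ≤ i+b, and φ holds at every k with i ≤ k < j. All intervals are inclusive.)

3, 4, 6

Evaluate at each i in [0,7]:
  i=0: ✗ (no rhs in [0,2])
  i=1: ✗ (no rhs in [1,3])
  i=2: ✗ (lhs fails at k=2 before rhs at j=4)
  i=3: ✓ (rhs at j=4; lhs holds on [3,3])
  i=4: ✓ (rhs at j=4)
  i=5: ✗ (lhs fails at k=5 before rhs at j=6)
  i=6: ✓ (rhs at j=6)
  i=7: ✗ (lhs fails at k=7 before rhs at j=9)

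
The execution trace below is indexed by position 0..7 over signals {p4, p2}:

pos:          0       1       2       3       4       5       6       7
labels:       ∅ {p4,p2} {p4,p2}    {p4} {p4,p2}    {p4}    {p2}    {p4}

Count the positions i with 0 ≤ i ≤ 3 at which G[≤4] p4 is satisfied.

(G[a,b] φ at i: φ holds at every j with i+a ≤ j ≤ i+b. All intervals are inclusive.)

Evaluate at each i in [0,3]:
  i=0: ✗ (fails at j=0)
  i=1: ✓ (all of [1,5])
  i=2: ✗ (fails at j=6)
  i=3: ✗ (fails at j=6)
Positions where it holds: {1} → 1.

1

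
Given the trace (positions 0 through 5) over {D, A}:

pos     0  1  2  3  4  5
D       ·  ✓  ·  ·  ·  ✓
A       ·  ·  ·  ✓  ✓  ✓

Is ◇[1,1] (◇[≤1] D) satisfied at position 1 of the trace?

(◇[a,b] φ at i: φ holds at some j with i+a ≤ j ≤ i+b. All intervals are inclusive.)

No

Check ◇[≤1] D at each j in [2,2]:
  j=2: fails (none in [2,3])
No position in the window satisfies it → formula fails.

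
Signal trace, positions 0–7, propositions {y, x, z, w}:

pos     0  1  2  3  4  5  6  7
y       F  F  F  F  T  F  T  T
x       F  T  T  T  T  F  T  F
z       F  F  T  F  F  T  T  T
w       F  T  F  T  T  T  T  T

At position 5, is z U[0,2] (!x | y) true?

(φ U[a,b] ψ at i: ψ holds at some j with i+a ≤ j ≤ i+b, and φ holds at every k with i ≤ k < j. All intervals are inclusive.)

Need some j in [5,7] with (!x | y), and z at every k in [5,j-1].
  j=5: (!x | y) holds; no prefix to check → satisfied.

True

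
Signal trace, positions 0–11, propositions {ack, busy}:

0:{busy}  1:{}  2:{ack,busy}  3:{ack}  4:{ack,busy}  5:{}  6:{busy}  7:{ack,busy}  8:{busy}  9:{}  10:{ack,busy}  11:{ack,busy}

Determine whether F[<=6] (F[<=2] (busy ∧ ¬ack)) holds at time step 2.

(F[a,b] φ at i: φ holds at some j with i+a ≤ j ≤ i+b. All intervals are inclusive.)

Yes

Check F[<=2] (busy ∧ ¬ack) at each j in [2,8]:
  j=2: fails (none in [2,4])
  j=3: fails (none in [3,5])
  j=4: holds (witness at 6)
  j=5: holds (witness at 6)
  j=6: holds (witness at 6)
  j=7: holds (witness at 8)
  j=8: holds (witness at 8)
Found at j=4 → formula holds.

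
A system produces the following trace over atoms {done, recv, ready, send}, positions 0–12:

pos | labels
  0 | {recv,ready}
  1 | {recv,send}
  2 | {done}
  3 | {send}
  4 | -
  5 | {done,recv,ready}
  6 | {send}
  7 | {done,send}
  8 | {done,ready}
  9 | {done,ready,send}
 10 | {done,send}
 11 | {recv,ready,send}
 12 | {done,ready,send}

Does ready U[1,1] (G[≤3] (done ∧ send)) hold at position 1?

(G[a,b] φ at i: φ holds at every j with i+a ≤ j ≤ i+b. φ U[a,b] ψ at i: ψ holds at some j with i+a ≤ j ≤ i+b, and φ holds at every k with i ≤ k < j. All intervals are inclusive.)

Does not hold

Need some j in [2,2] with G[≤3] (done ∧ send), and ready at every k in [1,j-1].
  j=2: G[≤3] (done ∧ send) — fails at 2.
No j in the window works → until fails.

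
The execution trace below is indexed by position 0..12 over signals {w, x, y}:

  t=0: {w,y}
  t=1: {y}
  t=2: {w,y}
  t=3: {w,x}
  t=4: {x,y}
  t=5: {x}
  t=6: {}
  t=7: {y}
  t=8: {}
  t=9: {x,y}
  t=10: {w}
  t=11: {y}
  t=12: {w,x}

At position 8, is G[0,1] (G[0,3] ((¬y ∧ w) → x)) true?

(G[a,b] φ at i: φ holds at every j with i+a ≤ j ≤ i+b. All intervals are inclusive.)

Check G[0,3] ((¬y ∧ w) → x) at every j in [8,9]:
  j=8: fails at 10
  j=9: fails at 10
Fails at j=8 → formula fails.

False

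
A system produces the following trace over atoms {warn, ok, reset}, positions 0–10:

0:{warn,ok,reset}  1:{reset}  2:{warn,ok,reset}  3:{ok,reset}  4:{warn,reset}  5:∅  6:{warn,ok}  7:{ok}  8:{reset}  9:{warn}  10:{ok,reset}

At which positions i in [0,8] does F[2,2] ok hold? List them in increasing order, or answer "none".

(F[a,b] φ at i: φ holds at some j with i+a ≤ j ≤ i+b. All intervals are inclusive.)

Evaluate at each i in [0,8]:
  i=0: ✓ (witness j=2)
  i=1: ✓ (witness j=3)
  i=2: ✗ (none in [4,4])
  i=3: ✗ (none in [5,5])
  i=4: ✓ (witness j=6)
  i=5: ✓ (witness j=7)
  i=6: ✗ (none in [8,8])
  i=7: ✗ (none in [9,9])
  i=8: ✓ (witness j=10)

0, 1, 4, 5, 8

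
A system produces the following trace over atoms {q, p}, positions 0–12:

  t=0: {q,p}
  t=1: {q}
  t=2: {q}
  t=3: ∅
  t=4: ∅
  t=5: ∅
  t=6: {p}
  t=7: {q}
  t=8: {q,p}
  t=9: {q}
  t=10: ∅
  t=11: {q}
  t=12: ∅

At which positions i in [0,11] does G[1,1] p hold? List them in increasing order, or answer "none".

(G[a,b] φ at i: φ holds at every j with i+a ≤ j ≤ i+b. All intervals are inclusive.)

Evaluate at each i in [0,11]:
  i=0: ✗ (fails at j=1)
  i=1: ✗ (fails at j=2)
  i=2: ✗ (fails at j=3)
  i=3: ✗ (fails at j=4)
  i=4: ✗ (fails at j=5)
  i=5: ✓ (all of [6,6])
  i=6: ✗ (fails at j=7)
  i=7: ✓ (all of [8,8])
  i=8: ✗ (fails at j=9)
  i=9: ✗ (fails at j=10)
  i=10: ✗ (fails at j=11)
  i=11: ✗ (fails at j=12)

5, 7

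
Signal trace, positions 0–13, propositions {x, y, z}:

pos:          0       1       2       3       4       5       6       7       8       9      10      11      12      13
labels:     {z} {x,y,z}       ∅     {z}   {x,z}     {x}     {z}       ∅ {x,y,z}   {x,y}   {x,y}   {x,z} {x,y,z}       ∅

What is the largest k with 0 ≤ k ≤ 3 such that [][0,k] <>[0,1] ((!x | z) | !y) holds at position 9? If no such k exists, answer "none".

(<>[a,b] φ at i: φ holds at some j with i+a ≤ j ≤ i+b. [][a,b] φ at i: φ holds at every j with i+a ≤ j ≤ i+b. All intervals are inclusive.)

<>[0,1] ((!x | z) | !y) must hold from j=9 onward; find where it first fails.
  j=9: fails → no k works.

none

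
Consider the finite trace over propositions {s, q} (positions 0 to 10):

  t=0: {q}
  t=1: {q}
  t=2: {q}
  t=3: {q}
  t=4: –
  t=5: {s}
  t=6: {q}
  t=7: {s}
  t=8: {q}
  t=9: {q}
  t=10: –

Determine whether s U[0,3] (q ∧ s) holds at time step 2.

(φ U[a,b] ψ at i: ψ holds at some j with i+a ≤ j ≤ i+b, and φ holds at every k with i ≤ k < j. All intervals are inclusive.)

Need some j in [2,5] with (q ∧ s), and s at every k in [2,j-1].
  j=2: (q ∧ s) false.
  j=3: (q ∧ s) false.
  j=4: (q ∧ s) false.
  j=5: (q ∧ s) false.
No j in the window works → until fails.

No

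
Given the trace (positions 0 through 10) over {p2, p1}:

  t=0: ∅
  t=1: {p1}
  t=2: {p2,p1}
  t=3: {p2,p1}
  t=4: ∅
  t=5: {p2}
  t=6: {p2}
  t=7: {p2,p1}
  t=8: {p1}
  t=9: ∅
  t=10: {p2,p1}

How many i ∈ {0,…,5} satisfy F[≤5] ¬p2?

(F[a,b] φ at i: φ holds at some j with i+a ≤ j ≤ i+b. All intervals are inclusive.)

Evaluate at each i in [0,5]:
  i=0: ✓ (witness j=0)
  i=1: ✓ (witness j=1)
  i=2: ✓ (witness j=4)
  i=3: ✓ (witness j=4)
  i=4: ✓ (witness j=4)
  i=5: ✓ (witness j=8)
Positions where it holds: {0, 1, 2, 3, 4, 5} → 6.

6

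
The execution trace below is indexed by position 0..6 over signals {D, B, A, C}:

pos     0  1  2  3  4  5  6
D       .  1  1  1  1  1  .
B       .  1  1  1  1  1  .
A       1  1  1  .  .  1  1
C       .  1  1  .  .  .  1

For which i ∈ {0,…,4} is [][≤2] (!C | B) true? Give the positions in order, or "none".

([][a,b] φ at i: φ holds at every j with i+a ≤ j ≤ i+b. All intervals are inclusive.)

0, 1, 2, 3

Evaluate at each i in [0,4]:
  i=0: ✓ (all of [0,2])
  i=1: ✓ (all of [1,3])
  i=2: ✓ (all of [2,4])
  i=3: ✓ (all of [3,5])
  i=4: ✗ (fails at j=6)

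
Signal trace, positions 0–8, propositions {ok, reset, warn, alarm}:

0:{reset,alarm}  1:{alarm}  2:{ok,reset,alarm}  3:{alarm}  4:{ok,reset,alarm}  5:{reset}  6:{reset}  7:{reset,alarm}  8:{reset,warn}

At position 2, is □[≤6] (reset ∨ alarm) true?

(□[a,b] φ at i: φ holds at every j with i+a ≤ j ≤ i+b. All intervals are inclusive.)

True

Check (reset ∨ alarm) at every j in [2,8]:
  j=2: true
  j=3: true
  j=4: true
  j=5: true
  j=6: true
  j=7: true
  j=8: true
All positions satisfy it → formula holds.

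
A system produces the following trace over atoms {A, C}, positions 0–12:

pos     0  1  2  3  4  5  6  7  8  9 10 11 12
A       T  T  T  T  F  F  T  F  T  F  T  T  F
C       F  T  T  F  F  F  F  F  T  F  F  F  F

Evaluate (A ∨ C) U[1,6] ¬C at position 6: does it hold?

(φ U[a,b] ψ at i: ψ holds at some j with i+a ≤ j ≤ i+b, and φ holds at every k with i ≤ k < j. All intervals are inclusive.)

Yes

Need some j in [7,12] with ¬C, and (A ∨ C) at every k in [6,j-1].
  j=7: ¬C holds; (A ∨ C) holds at every k in [6,6] → satisfied.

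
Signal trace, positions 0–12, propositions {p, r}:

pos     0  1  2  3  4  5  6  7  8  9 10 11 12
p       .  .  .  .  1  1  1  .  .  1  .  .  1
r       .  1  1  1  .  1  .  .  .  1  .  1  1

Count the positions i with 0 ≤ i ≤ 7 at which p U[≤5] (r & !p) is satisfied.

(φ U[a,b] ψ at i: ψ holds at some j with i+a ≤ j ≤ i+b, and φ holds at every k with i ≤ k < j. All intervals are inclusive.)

Evaluate at each i in [0,7]:
  i=0: ✗ (lhs fails at k=0 before rhs at j=1)
  i=1: ✓ (rhs at j=1)
  i=2: ✓ (rhs at j=2)
  i=3: ✓ (rhs at j=3)
  i=4: ✗ (no rhs in [4,9])
  i=5: ✗ (no rhs in [5,10])
  i=6: ✗ (lhs fails at k=7 before rhs at j=11)
  i=7: ✗ (lhs fails at k=7 before rhs at j=11)
Positions where it holds: {1, 2, 3} → 3.

3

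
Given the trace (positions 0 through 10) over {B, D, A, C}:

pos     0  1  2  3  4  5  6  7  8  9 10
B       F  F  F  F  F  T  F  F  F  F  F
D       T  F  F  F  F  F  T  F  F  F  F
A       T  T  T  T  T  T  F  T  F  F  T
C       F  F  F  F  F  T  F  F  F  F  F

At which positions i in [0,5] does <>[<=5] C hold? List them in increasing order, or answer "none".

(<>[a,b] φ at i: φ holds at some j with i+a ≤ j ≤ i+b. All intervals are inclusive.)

Evaluate at each i in [0,5]:
  i=0: ✓ (witness j=5)
  i=1: ✓ (witness j=5)
  i=2: ✓ (witness j=5)
  i=3: ✓ (witness j=5)
  i=4: ✓ (witness j=5)
  i=5: ✓ (witness j=5)

0, 1, 2, 3, 4, 5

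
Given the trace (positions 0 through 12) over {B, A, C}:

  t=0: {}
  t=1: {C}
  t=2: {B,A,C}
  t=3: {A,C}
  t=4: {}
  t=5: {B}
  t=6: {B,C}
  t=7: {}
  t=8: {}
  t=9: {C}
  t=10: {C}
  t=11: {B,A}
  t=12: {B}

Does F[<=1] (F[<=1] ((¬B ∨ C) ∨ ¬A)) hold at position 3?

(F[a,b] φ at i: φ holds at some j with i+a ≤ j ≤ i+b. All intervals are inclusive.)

True

Check F[<=1] ((¬B ∨ C) ∨ ¬A) at each j in [3,4]:
  j=3: holds (witness at 3)
  j=4: holds (witness at 4)
Found at j=3 → formula holds.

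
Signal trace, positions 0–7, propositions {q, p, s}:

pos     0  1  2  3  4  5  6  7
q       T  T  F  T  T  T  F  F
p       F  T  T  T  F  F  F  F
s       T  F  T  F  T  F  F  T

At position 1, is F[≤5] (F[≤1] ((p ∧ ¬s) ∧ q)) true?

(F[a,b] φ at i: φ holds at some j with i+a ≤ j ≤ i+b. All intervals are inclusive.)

Yes

Check F[≤1] ((p ∧ ¬s) ∧ q) at each j in [1,6]:
  j=1: holds (witness at 1)
  j=2: holds (witness at 3)
  j=3: holds (witness at 3)
  j=4: fails (none in [4,5])
  j=5: fails (none in [5,6])
  j=6: fails (none in [6,7])
Found at j=1 → formula holds.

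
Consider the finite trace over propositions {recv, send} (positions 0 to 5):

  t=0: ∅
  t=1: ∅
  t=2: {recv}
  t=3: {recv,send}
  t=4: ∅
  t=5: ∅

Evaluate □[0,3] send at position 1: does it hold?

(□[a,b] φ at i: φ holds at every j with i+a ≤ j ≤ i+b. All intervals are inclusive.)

Check send at every j in [1,4]:
  j=1: false
  j=2: false
  j=3: true
  j=4: false
Fails at j=1 → formula fails.

Does not hold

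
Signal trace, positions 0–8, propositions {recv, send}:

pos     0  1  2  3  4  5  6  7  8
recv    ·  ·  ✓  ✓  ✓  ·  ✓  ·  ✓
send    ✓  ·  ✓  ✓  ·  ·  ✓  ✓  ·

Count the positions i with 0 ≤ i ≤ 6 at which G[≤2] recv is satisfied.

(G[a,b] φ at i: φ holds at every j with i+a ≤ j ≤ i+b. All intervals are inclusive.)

1

Evaluate at each i in [0,6]:
  i=0: ✗ (fails at j=0)
  i=1: ✗ (fails at j=1)
  i=2: ✓ (all of [2,4])
  i=3: ✗ (fails at j=5)
  i=4: ✗ (fails at j=5)
  i=5: ✗ (fails at j=5)
  i=6: ✗ (fails at j=7)
Positions where it holds: {2} → 1.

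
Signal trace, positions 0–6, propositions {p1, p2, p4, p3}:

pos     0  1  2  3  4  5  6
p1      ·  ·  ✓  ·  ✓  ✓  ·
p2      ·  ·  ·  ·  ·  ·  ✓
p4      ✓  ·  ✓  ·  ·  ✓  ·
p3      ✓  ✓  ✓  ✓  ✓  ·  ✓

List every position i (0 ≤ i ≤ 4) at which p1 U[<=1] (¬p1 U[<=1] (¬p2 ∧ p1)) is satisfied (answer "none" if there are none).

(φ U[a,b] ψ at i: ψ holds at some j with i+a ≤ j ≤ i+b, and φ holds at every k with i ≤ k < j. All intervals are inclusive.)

1, 2, 3, 4

Evaluate at each i in [0,4]:
  i=0: ✗ (lhs fails at k=0 before rhs at j=1)
  i=1: ✓ (rhs at j=1)
  i=2: ✓ (rhs at j=2)
  i=3: ✓ (rhs at j=3)
  i=4: ✓ (rhs at j=4)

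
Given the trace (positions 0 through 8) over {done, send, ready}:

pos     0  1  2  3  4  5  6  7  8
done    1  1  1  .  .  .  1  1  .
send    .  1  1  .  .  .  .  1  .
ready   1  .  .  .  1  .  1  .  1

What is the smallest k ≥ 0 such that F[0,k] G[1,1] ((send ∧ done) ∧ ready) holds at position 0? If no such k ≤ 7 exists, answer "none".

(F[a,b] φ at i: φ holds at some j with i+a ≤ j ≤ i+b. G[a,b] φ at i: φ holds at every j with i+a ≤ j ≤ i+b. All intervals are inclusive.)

none

Scan j = 0,1,… for G[1,1] ((send ∧ done) ∧ ready):
  j=0: fails
  j=1: fails
  j=2: fails
  j=3: fails
  j=4: fails
  j=5: fails
  j=6: fails
  j=7: fails
No j in [0,7] satisfies it → none.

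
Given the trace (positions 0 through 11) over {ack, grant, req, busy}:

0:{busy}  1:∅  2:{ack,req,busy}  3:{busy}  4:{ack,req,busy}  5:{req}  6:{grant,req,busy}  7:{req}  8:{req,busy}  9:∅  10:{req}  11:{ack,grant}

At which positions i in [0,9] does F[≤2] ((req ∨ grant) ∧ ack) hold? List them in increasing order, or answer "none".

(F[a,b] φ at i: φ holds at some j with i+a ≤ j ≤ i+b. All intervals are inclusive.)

0, 1, 2, 3, 4, 9

Evaluate at each i in [0,9]:
  i=0: ✓ (witness j=2)
  i=1: ✓ (witness j=2)
  i=2: ✓ (witness j=2)
  i=3: ✓ (witness j=4)
  i=4: ✓ (witness j=4)
  i=5: ✗ (none in [5,7])
  i=6: ✗ (none in [6,8])
  i=7: ✗ (none in [7,9])
  i=8: ✗ (none in [8,10])
  i=9: ✓ (witness j=11)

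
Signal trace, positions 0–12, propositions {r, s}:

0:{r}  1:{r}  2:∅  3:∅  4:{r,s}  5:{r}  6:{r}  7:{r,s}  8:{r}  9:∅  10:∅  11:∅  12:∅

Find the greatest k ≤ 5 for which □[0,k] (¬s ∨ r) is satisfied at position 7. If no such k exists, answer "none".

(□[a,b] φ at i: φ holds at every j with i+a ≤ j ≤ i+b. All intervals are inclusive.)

5

(¬s ∨ r) must hold from j=7 onward; find where it first fails.
  j=7: holds
  j=8: holds
  j=9: holds
  j=10: holds
  j=11: holds
  j=12: holds
Holds through j=12; largest k = 5.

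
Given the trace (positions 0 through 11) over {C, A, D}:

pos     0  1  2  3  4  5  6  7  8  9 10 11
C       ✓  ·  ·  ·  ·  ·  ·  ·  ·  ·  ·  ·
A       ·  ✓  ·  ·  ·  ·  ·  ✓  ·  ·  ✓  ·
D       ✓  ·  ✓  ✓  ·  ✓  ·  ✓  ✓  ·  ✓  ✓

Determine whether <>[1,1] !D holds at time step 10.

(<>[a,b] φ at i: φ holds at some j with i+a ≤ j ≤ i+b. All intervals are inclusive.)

Check !D at each j in [11,11]:
  j=11: false
No position in the window satisfies it → formula fails.

No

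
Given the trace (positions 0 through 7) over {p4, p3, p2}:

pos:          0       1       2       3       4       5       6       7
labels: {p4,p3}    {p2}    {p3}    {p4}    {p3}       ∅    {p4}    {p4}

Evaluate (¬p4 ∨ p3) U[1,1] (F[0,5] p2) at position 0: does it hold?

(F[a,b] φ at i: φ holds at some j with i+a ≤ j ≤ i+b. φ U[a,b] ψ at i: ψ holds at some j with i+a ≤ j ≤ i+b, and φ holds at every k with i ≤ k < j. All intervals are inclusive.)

Need some j in [1,1] with F[0,5] p2, and (¬p4 ∨ p3) at every k in [0,j-1].
  j=1: F[0,5] p2 holds; (¬p4 ∨ p3) holds at every k in [0,0] → satisfied.

Holds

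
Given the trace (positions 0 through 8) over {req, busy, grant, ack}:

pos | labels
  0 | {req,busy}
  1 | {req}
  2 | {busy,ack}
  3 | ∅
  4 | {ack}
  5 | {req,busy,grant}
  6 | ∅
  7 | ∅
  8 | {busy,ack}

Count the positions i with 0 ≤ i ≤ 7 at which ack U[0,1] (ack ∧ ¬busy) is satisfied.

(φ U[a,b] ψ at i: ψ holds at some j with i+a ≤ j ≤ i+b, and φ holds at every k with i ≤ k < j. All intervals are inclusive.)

1

Evaluate at each i in [0,7]:
  i=0: ✗ (no rhs in [0,1])
  i=1: ✗ (no rhs in [1,2])
  i=2: ✗ (no rhs in [2,3])
  i=3: ✗ (lhs fails at k=3 before rhs at j=4)
  i=4: ✓ (rhs at j=4)
  i=5: ✗ (no rhs in [5,6])
  i=6: ✗ (no rhs in [6,7])
  i=7: ✗ (no rhs in [7,8])
Positions where it holds: {4} → 1.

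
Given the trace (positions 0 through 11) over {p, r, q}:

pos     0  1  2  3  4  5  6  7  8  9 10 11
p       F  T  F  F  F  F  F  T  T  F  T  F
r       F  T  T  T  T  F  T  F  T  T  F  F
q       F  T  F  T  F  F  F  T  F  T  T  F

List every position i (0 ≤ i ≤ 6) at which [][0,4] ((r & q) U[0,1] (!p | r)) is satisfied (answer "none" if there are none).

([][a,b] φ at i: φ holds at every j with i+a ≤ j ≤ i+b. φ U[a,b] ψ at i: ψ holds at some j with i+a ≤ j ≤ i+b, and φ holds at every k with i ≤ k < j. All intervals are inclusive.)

0, 1, 2

Evaluate at each i in [0,6]:
  i=0: ✓ (all of [0,4])
  i=1: ✓ (all of [1,5])
  i=2: ✓ (all of [2,6])
  i=3: ✗ (fails at j=7)
  i=4: ✗ (fails at j=7)
  i=5: ✗ (fails at j=7)
  i=6: ✗ (fails at j=7)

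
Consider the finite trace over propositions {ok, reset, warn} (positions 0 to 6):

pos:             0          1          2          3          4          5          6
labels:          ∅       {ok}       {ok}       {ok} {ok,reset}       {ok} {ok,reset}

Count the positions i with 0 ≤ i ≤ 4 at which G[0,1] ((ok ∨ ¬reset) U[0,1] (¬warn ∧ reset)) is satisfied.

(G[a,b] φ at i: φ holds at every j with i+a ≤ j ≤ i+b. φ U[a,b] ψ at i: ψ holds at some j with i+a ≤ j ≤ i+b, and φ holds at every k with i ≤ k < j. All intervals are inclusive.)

Evaluate at each i in [0,4]:
  i=0: ✗ (fails at j=0)
  i=1: ✗ (fails at j=1)
  i=2: ✗ (fails at j=2)
  i=3: ✓ (all of [3,4])
  i=4: ✓ (all of [4,5])
Positions where it holds: {3, 4} → 2.

2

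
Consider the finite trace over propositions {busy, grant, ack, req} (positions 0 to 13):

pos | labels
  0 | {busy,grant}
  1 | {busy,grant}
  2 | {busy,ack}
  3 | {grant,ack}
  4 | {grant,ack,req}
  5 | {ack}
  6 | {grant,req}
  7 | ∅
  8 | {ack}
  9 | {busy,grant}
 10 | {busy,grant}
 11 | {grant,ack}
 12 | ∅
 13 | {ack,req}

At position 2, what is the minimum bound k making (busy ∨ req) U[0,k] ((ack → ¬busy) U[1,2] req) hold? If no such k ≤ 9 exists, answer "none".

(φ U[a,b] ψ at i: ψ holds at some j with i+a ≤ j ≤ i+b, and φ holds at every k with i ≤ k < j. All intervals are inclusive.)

1

Need earliest j ≥ 2 with ((ack → ¬busy) U[1,2] req), and (busy ∨ req) at every k in [2,j-1].
  j=2: rhs fails.
  j=3: rhs holds; lhs holds on [2,2]. k = 1.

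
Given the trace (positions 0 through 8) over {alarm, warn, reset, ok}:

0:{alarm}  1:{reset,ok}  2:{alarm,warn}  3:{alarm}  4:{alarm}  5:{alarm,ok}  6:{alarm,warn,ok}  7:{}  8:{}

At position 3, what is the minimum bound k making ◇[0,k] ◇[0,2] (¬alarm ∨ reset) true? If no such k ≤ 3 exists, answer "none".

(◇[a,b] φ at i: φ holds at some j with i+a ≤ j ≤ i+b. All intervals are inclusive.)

2

Scan j = 3,4,… for ◇[0,2] (¬alarm ∨ reset):
  j=3: fails
  j=4: fails
  j=5: holds
First hit at j=5, so smallest k = 5-3 = 2.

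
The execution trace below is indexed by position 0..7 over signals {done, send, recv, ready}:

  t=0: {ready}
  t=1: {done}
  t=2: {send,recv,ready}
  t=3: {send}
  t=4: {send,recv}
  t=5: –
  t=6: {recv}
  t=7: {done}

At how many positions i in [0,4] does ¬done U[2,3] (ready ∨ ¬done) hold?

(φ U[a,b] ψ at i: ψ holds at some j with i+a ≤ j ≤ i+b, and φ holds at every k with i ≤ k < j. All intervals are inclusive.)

Evaluate at each i in [0,4]:
  i=0: ✗ (lhs fails at k=1 before rhs at j=2)
  i=1: ✗ (lhs fails at k=1 before rhs at j=3)
  i=2: ✓ (rhs at j=4; lhs holds on [2,3])
  i=3: ✓ (rhs at j=5; lhs holds on [3,4])
  i=4: ✓ (rhs at j=6; lhs holds on [4,5])
Positions where it holds: {2, 3, 4} → 3.

3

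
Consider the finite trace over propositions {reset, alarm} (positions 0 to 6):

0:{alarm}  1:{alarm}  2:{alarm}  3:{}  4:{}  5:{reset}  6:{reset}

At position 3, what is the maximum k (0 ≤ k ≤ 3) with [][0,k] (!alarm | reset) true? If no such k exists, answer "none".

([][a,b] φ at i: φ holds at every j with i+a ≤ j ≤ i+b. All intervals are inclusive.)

(!alarm | reset) must hold from j=3 onward; find where it first fails.
  j=3: holds
  j=4: holds
  j=5: holds
  j=6: holds
Holds through j=6; largest k = 3.

3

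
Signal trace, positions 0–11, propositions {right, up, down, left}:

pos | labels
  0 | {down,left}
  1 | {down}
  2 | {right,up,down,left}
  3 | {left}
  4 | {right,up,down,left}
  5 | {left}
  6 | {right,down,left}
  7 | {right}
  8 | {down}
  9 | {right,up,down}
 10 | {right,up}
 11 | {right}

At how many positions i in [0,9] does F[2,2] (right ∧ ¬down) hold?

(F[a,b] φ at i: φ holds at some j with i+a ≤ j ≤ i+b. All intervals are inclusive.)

3

Evaluate at each i in [0,9]:
  i=0: ✗ (none in [2,2])
  i=1: ✗ (none in [3,3])
  i=2: ✗ (none in [4,4])
  i=3: ✗ (none in [5,5])
  i=4: ✗ (none in [6,6])
  i=5: ✓ (witness j=7)
  i=6: ✗ (none in [8,8])
  i=7: ✗ (none in [9,9])
  i=8: ✓ (witness j=10)
  i=9: ✓ (witness j=11)
Positions where it holds: {5, 8, 9} → 3.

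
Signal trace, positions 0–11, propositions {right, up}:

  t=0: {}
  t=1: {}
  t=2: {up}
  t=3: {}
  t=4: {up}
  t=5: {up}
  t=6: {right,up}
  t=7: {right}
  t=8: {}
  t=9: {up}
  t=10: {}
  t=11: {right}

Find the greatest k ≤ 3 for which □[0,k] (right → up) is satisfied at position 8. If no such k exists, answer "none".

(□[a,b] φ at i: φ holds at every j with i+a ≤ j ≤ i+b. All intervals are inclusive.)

2

(right → up) must hold from j=8 onward; find where it first fails.
  j=8: holds
  j=9: holds
  j=10: holds
  j=11: fails
Holds on [8,10], so largest k = 2.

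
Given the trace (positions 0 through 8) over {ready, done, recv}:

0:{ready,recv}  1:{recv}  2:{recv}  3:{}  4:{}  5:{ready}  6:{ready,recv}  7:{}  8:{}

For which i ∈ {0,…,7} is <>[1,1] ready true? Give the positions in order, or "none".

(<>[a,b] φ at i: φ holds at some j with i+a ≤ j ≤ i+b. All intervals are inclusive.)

4, 5

Evaluate at each i in [0,7]:
  i=0: ✗ (none in [1,1])
  i=1: ✗ (none in [2,2])
  i=2: ✗ (none in [3,3])
  i=3: ✗ (none in [4,4])
  i=4: ✓ (witness j=5)
  i=5: ✓ (witness j=6)
  i=6: ✗ (none in [7,7])
  i=7: ✗ (none in [8,8])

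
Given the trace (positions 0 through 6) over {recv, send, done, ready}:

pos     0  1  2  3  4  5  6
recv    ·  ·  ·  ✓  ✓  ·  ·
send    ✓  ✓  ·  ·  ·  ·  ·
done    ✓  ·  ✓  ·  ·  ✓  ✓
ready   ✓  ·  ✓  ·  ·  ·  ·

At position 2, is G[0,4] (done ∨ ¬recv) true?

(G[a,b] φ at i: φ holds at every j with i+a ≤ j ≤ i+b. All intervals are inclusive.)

No

Check (done ∨ ¬recv) at every j in [2,6]:
  j=2: true
  j=3: false
  j=4: false
  j=5: true
  j=6: true
Fails at j=3 → formula fails.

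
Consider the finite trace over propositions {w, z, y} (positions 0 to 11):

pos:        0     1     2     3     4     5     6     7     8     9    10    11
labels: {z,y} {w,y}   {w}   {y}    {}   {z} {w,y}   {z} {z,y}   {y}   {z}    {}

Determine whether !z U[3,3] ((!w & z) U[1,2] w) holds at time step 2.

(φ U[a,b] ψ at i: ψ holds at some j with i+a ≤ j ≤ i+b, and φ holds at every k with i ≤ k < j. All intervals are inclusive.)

True

Need some j in [5,5] with ((!w & z) U[1,2] w), and !z at every k in [2,j-1].
  j=5: ((!w & z) U[1,2] w) holds; !z holds at every k in [2,4] → satisfied.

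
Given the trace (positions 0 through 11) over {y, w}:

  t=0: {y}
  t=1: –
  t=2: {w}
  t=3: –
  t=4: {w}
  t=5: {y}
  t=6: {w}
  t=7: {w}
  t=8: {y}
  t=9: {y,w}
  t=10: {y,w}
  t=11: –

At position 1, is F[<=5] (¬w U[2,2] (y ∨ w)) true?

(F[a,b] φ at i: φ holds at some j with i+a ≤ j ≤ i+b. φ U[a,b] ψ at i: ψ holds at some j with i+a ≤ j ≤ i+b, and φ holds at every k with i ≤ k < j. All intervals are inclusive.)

Does not hold

Check (¬w U[2,2] (y ∨ w)) at each j in [1,6]:
  j=1: fails
  j=2: fails
  j=3: fails
  j=4: fails
  j=5: fails
  j=6: fails
No position in the window satisfies it → formula fails.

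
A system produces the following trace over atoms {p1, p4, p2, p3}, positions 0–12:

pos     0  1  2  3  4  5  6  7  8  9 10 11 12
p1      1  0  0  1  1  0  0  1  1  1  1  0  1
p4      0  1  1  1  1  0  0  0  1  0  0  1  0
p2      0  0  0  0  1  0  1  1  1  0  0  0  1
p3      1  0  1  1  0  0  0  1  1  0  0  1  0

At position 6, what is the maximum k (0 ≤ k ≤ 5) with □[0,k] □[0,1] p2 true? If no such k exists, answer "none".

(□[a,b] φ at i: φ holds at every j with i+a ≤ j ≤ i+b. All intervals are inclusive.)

□[0,1] p2 must hold from j=6 onward; find where it first fails.
  j=6: holds
  j=7: holds
  j=8: fails
Holds on [6,7], so largest k = 1.

1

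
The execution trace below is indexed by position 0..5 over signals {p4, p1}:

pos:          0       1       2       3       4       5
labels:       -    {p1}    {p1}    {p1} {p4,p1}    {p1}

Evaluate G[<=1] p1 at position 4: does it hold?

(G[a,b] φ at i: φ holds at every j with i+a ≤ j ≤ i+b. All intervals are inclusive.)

Check p1 at every j in [4,5]:
  j=4: true
  j=5: true
All positions satisfy it → formula holds.

Yes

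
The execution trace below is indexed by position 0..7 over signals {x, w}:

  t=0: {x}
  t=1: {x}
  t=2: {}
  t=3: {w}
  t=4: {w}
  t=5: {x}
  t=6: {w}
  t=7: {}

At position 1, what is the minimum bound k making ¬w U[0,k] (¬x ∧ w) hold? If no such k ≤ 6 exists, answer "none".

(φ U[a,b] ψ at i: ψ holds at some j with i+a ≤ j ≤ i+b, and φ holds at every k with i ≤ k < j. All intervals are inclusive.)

Need earliest j ≥ 1 with (¬x ∧ w), and ¬w at every k in [1,j-1].
  j=1: rhs fails.
  j=2: rhs fails.
  j=3: rhs holds; lhs holds on [1,2]. k = 2.

2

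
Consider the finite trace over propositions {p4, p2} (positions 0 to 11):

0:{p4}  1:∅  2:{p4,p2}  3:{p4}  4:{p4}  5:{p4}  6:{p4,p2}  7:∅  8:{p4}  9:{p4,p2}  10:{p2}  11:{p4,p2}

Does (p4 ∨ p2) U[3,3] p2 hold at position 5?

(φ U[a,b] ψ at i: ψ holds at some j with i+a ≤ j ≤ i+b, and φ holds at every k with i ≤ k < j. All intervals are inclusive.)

No

Need some j in [8,8] with p2, and (p4 ∨ p2) at every k in [5,j-1].
  j=8: p2 false.
No j in the window works → until fails.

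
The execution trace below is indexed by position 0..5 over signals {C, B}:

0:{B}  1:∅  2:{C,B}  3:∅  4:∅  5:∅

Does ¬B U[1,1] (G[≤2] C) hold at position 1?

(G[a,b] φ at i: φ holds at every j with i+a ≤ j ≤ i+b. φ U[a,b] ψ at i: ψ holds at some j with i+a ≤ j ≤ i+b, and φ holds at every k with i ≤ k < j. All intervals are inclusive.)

Need some j in [2,2] with G[≤2] C, and ¬B at every k in [1,j-1].
  j=2: G[≤2] C — fails at 3.
No j in the window works → until fails.

False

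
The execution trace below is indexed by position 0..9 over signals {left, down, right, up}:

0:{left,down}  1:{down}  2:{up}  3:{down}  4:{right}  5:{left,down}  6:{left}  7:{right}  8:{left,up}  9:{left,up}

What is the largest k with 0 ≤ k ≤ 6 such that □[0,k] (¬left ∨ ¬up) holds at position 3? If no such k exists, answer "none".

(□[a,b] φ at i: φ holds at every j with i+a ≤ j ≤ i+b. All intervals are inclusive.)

4

(¬left ∨ ¬up) must hold from j=3 onward; find where it first fails.
  j=3: holds
  j=4: holds
  j=5: holds
  j=6: holds
  j=7: holds
  j=8: fails
Holds on [3,7], so largest k = 4.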